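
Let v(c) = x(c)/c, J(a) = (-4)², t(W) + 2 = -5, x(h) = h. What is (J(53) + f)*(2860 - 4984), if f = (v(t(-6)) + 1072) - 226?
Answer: -1833012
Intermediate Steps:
t(W) = -7 (t(W) = -2 - 5 = -7)
J(a) = 16
v(c) = 1 (v(c) = c/c = 1)
f = 847 (f = (1 + 1072) - 226 = 1073 - 226 = 847)
(J(53) + f)*(2860 - 4984) = (16 + 847)*(2860 - 4984) = 863*(-2124) = -1833012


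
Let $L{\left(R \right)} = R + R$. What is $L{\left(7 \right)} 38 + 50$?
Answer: $582$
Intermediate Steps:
$L{\left(R \right)} = 2 R$
$L{\left(7 \right)} 38 + 50 = 2 \cdot 7 \cdot 38 + 50 = 14 \cdot 38 + 50 = 532 + 50 = 582$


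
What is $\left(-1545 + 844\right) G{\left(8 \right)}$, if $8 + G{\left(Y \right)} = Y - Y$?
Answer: $5608$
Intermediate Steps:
$G{\left(Y \right)} = -8$ ($G{\left(Y \right)} = -8 + \left(Y - Y\right) = -8 + 0 = -8$)
$\left(-1545 + 844\right) G{\left(8 \right)} = \left(-1545 + 844\right) \left(-8\right) = \left(-701\right) \left(-8\right) = 5608$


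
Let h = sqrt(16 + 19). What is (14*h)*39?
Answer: 546*sqrt(35) ≈ 3230.2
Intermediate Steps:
h = sqrt(35) ≈ 5.9161
(14*h)*39 = (14*sqrt(35))*39 = 546*sqrt(35)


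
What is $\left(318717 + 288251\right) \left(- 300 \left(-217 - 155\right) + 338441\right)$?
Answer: $273160485688$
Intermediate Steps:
$\left(318717 + 288251\right) \left(- 300 \left(-217 - 155\right) + 338441\right) = 606968 \left(\left(-300\right) \left(-372\right) + 338441\right) = 606968 \left(111600 + 338441\right) = 606968 \cdot 450041 = 273160485688$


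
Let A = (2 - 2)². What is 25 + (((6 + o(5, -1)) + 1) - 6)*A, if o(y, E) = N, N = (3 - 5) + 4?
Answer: 25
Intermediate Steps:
A = 0 (A = 0² = 0)
N = 2 (N = -2 + 4 = 2)
o(y, E) = 2
25 + (((6 + o(5, -1)) + 1) - 6)*A = 25 + (((6 + 2) + 1) - 6)*0 = 25 + ((8 + 1) - 6)*0 = 25 + (9 - 6)*0 = 25 + 3*0 = 25 + 0 = 25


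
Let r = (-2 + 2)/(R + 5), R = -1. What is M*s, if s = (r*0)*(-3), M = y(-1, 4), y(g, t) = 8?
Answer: 0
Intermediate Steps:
r = 0 (r = (-2 + 2)/(-1 + 5) = 0/4 = 0*(1/4) = 0)
M = 8
s = 0 (s = (0*0)*(-3) = 0*(-3) = 0)
M*s = 8*0 = 0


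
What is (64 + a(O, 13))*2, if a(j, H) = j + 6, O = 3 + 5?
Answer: 156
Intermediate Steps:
O = 8
a(j, H) = 6 + j
(64 + a(O, 13))*2 = (64 + (6 + 8))*2 = (64 + 14)*2 = 78*2 = 156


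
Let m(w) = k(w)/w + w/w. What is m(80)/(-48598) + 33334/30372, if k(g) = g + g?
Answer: 202484327/184502307 ≈ 1.0975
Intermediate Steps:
k(g) = 2*g
m(w) = 3 (m(w) = (2*w)/w + w/w = 2 + 1 = 3)
m(80)/(-48598) + 33334/30372 = 3/(-48598) + 33334/30372 = 3*(-1/48598) + 33334*(1/30372) = -3/48598 + 16667/15186 = 202484327/184502307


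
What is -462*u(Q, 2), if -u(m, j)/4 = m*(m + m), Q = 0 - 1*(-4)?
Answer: 59136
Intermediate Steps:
Q = 4 (Q = 0 + 4 = 4)
u(m, j) = -8*m² (u(m, j) = -4*m*(m + m) = -4*m*2*m = -8*m²)
-462*u(Q, 2) = -(-3696)*4² = -(-3696)*16 = -462*(-128) = 59136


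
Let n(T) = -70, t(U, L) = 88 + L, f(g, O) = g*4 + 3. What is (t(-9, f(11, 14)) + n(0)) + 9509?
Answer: 9574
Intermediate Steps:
f(g, O) = 3 + 4*g (f(g, O) = 4*g + 3 = 3 + 4*g)
(t(-9, f(11, 14)) + n(0)) + 9509 = ((88 + (3 + 4*11)) - 70) + 9509 = ((88 + (3 + 44)) - 70) + 9509 = ((88 + 47) - 70) + 9509 = (135 - 70) + 9509 = 65 + 9509 = 9574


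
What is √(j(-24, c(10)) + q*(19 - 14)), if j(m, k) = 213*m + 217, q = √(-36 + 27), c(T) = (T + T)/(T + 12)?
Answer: √(-4895 + 15*I) ≈ 0.107 + 69.964*I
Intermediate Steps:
c(T) = 2*T/(12 + T) (c(T) = (2*T)/(12 + T) = 2*T/(12 + T))
q = 3*I (q = √(-9) = 3*I ≈ 3.0*I)
j(m, k) = 217 + 213*m
√(j(-24, c(10)) + q*(19 - 14)) = √((217 + 213*(-24)) + (3*I)*(19 - 14)) = √((217 - 5112) + (3*I)*5) = √(-4895 + 15*I)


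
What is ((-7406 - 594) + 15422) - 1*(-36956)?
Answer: 44378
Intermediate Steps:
((-7406 - 594) + 15422) - 1*(-36956) = (-8000 + 15422) + 36956 = 7422 + 36956 = 44378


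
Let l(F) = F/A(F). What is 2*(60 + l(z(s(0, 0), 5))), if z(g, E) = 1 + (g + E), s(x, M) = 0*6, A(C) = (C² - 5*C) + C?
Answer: 121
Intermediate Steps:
A(C) = C² - 4*C
s(x, M) = 0
z(g, E) = 1 + E + g (z(g, E) = 1 + (E + g) = 1 + E + g)
l(F) = 1/(-4 + F) (l(F) = F/((F*(-4 + F))) = F*(1/(F*(-4 + F))) = 1/(-4 + F))
2*(60 + l(z(s(0, 0), 5))) = 2*(60 + 1/(-4 + (1 + 5 + 0))) = 2*(60 + 1/(-4 + 6)) = 2*(60 + 1/2) = 2*(60 + ½) = 2*(121/2) = 121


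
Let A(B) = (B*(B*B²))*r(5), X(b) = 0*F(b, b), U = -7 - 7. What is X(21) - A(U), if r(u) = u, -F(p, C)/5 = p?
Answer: -192080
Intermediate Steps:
U = -14
F(p, C) = -5*p
X(b) = 0 (X(b) = 0*(-5*b) = 0)
A(B) = 5*B⁴ (A(B) = (B*(B*B²))*5 = (B*B³)*5 = B⁴*5 = 5*B⁴)
X(21) - A(U) = 0 - 5*(-14)⁴ = 0 - 5*38416 = 0 - 1*192080 = 0 - 192080 = -192080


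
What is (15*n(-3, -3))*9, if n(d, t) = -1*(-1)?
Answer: 135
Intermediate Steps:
n(d, t) = 1
(15*n(-3, -3))*9 = (15*1)*9 = 15*9 = 135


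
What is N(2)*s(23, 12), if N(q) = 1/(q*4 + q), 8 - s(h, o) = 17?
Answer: -9/10 ≈ -0.90000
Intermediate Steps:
s(h, o) = -9 (s(h, o) = 8 - 1*17 = 8 - 17 = -9)
N(q) = 1/(5*q) (N(q) = 1/(4*q + q) = 1/(5*q))
N(2)*s(23, 12) = ((1/5)/2)*(-9) = ((1/5)*(1/2))*(-9) = (1/10)*(-9) = -9/10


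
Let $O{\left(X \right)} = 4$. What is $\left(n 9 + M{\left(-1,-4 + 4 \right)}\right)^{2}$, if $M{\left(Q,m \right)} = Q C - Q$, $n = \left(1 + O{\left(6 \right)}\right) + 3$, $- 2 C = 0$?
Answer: $5329$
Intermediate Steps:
$C = 0$ ($C = \left(- \frac{1}{2}\right) 0 = 0$)
$n = 8$ ($n = \left(1 + 4\right) + 3 = 5 + 3 = 8$)
$M{\left(Q,m \right)} = - Q$ ($M{\left(Q,m \right)} = Q 0 - Q = 0 - Q = - Q$)
$\left(n 9 + M{\left(-1,-4 + 4 \right)}\right)^{2} = \left(8 \cdot 9 - -1\right)^{2} = \left(72 + 1\right)^{2} = 73^{2} = 5329$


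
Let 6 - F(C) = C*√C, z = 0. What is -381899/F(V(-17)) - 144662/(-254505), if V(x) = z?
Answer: -32398112341/509010 ≈ -63649.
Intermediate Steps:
V(x) = 0
F(C) = 6 - C^(3/2) (F(C) = 6 - C*√C = 6 - C^(3/2))
-381899/F(V(-17)) - 144662/(-254505) = -381899/(6 - 0^(3/2)) - 144662/(-254505) = -381899/(6 - 1*0) - 144662*(-1/254505) = -381899/(6 + 0) + 144662/254505 = -381899/6 + 144662/254505 = -32398112341/509010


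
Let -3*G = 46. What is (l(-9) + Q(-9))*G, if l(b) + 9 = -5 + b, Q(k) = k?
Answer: 1472/3 ≈ 490.67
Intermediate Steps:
l(b) = -14 + b (l(b) = -9 + (-5 + b) = -14 + b)
G = -46/3 (G = -⅓*46 = -46/3 ≈ -15.333)
(l(-9) + Q(-9))*G = ((-14 - 9) - 9)*(-46/3) = (-23 - 9)*(-46/3) = -32*(-46/3) = 1472/3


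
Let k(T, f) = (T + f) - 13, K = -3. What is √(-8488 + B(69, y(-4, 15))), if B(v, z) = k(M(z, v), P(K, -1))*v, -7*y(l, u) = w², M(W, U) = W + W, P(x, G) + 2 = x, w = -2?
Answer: I*√480634/7 ≈ 99.04*I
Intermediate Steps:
P(x, G) = -2 + x
M(W, U) = 2*W
y(l, u) = -4/7 (y(l, u) = -⅐*(-2)² = -⅐*4 = -4/7)
k(T, f) = -13 + T + f
B(v, z) = v*(-18 + 2*z) (B(v, z) = (-13 + 2*z + (-2 - 3))*v = (-13 + 2*z - 5)*v = (-18 + 2*z)*v = v*(-18 + 2*z))
√(-8488 + B(69, y(-4, 15))) = √(-8488 + 2*69*(-9 - 4/7)) = √(-8488 + 2*69*(-67/7)) = √(-8488 - 9246/7) = √(-68662/7) = I*√480634/7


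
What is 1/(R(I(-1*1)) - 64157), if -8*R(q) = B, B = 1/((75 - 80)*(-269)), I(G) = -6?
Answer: -10760/690329321 ≈ -1.5587e-5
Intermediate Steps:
B = 1/1345 (B = -1/269/(-5) = -1/5*(-1/269) = 1/1345 ≈ 0.00074349)
R(q) = -1/10760 (R(q) = -1/8*1/1345 = -1/10760)
1/(R(I(-1*1)) - 64157) = 1/(-1/10760 - 64157) = 1/(-690329321/10760) = -10760/690329321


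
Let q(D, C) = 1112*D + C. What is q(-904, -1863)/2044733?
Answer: -1007111/2044733 ≈ -0.49254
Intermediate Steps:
q(D, C) = C + 1112*D
q(-904, -1863)/2044733 = (-1863 + 1112*(-904))/2044733 = (-1863 - 1005248)*(1/2044733) = -1007111*1/2044733 = -1007111/2044733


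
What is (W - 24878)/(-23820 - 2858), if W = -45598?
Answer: 35238/13339 ≈ 2.6417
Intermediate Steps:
(W - 24878)/(-23820 - 2858) = (-45598 - 24878)/(-23820 - 2858) = -70476/(-26678) = -70476*(-1/26678) = 35238/13339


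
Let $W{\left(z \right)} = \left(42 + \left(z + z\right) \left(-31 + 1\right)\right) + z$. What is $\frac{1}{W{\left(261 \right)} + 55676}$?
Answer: $\frac{1}{40319} \approx 2.4802 \cdot 10^{-5}$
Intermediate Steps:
$W{\left(z \right)} = 42 - 59 z$ ($W{\left(z \right)} = \left(42 + 2 z \left(-30\right)\right) + z = \left(42 - 60 z\right) + z = 42 - 59 z$)
$\frac{1}{W{\left(261 \right)} + 55676} = \frac{1}{\left(42 - 15399\right) + 55676} = \frac{1}{-15357 + 55676} = \frac{1}{40319}$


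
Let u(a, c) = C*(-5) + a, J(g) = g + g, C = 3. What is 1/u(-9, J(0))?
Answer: -1/24 ≈ -0.041667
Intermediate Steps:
J(g) = 2*g
u(a, c) = -15 + a (u(a, c) = 3*(-5) + a = -15 + a)
1/u(-9, J(0)) = 1/(-15 - 9) = 1/(-24) = -1/24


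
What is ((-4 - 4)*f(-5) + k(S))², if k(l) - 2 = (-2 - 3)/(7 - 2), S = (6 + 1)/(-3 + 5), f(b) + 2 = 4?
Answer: 225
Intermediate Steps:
f(b) = 2 (f(b) = -2 + 4 = 2)
S = 7/2 ≈ 3.5000
k(l) = 1 (k(l) = 2 + (-2 - 3)/(7 - 2) = 2 - 5/5 = 2 - 5*⅕ = 2 - 1 = 1)
((-4 - 4)*f(-5) + k(S))² = ((-4 - 4)*2 + 1)² = (-8*2 + 1)² = (-16 + 1)² = (-15)² = 225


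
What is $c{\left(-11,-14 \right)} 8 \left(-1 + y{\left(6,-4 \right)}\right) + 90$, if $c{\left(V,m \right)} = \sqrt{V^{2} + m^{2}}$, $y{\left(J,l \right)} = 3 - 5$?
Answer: $90 - 24 \sqrt{317} \approx -337.31$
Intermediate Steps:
$y{\left(J,l \right)} = -2$
$c{\left(-11,-14 \right)} 8 \left(-1 + y{\left(6,-4 \right)}\right) + 90 = \sqrt{\left(-11\right)^{2} + \left(-14\right)^{2}} \cdot 8 \left(-1 - 2\right) + 90 = \sqrt{121 + 196} \cdot 8 \left(-3\right) + 90 = \sqrt{317} \left(-24\right) + 90 = - 24 \sqrt{317} + 90 = 90 - 24 \sqrt{317}$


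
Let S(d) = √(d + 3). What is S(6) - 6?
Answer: -3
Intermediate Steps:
S(d) = √(3 + d)
S(6) - 6 = √(3 + 6) - 6 = √9 - 6 = 3 - 6 = -3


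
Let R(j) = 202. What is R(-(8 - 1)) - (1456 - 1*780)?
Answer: -474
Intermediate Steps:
R(-(8 - 1)) - (1456 - 1*780) = 202 - (1456 - 1*780) = 202 - (1456 - 780) = 202 - 1*676 = 202 - 676 = -474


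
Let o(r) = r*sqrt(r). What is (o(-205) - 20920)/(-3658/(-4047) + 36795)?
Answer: -84663240/148913023 - 829635*I*sqrt(205)/148913023 ≈ -0.56854 - 0.079769*I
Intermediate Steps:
o(r) = r**(3/2)
(o(-205) - 20920)/(-3658/(-4047) + 36795) = ((-205)**(3/2) - 20920)/(-3658/(-4047) + 36795) = (-205*I*sqrt(205) - 20920)/(-3658*(-1/4047) + 36795) = (-20920 - 205*I*sqrt(205))/(3658/4047 + 36795) = (-20920 - 205*I*sqrt(205))/(148913023/4047) = (-20920 - 205*I*sqrt(205))*(4047/148913023) = -84663240/148913023 - 829635*I*sqrt(205)/148913023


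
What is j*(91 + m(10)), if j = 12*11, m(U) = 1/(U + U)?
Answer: 60093/5 ≈ 12019.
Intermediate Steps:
m(U) = 1/(2*U)
j = 132
j*(91 + m(10)) = 132*(91 + (1/2)/10) = 132*(91 + (1/2)*(1/10)) = 132*(91 + 1/20) = 132*(1821/20) = 60093/5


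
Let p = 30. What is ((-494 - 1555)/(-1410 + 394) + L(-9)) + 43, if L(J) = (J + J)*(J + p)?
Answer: -338311/1016 ≈ -332.98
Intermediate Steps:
L(J) = 2*J*(30 + J) (L(J) = (J + J)*(J + 30) = (2*J)*(30 + J) = 2*J*(30 + J))
((-494 - 1555)/(-1410 + 394) + L(-9)) + 43 = ((-494 - 1555)/(-1410 + 394) + 2*(-9)*(30 - 9)) + 43 = (-2049/(-1016) + 2*(-9)*21) + 43 = (-2049*(-1/1016) - 378) + 43 = (2049/1016 - 378) + 43 = -381999/1016 + 43 = -338311/1016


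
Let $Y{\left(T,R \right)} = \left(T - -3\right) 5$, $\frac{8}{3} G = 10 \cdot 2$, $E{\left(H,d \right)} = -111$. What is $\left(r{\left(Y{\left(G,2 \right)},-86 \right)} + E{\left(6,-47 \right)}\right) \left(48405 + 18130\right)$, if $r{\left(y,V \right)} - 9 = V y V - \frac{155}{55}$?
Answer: $\frac{284106911795}{11} \approx 2.5828 \cdot 10^{10}$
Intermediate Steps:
$G = \frac{15}{2}$ ($G = \frac{3 \cdot 10 \cdot 2}{8} = \frac{3}{8} \cdot 20 = \frac{15}{2} \approx 7.5$)
$Y{\left(T,R \right)} = 15 + 5 T$ ($Y{\left(T,R \right)} = \left(T + 3\right) 5 = \left(3 + T\right) 5 = 15 + 5 T$)
$r{\left(y,V \right)} = \frac{68}{11} + y V^{2}$ ($r{\left(y,V \right)} = 9 + \left(V y V - \frac{155}{55}\right) = 9 + \left(y V^{2} - \frac{31}{11}\right) = 9 + \left(- \frac{31}{11} + y V^{2}\right) = \frac{68}{11} + y V^{2}$)
$\left(r{\left(Y{\left(G,2 \right)},-86 \right)} + E{\left(6,-47 \right)}\right) \left(48405 + 18130\right) = \left(\left(\frac{68}{11} + \left(15 + 5 \cdot \frac{15}{2}\right) \left(-86\right)^{2}\right) - 111\right) \left(48405 + 18130\right) = \left(\left(\frac{68}{11} + \left(15 + \frac{75}{2}\right) 7396\right) - 111\right) 66535 = \left(\left(\frac{68}{11} + \frac{105}{2} \cdot 7396\right) - 111\right) 66535 = \left(\left(\frac{68}{11} + 388290\right) - 111\right) 66535 = \left(\frac{4271258}{11} - 111\right) 66535 = \frac{4270037}{11} \cdot 66535 = \frac{284106911795}{11}$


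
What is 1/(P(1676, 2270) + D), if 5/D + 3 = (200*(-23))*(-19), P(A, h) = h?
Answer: 87397/198391195 ≈ 0.00044053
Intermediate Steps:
D = 5/87397 (D = 5/(-3 + (200*(-23))*(-19)) = 5/(-3 - 4600*(-19)) = 5/(-3 + 87400) = 5/87397 ≈ 5.7210e-5)
1/(P(1676, 2270) + D) = 1/(2270 + 5/87397) = 1/(198391195/87397) = 87397/198391195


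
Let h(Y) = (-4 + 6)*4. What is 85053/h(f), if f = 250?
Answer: 85053/8 ≈ 10632.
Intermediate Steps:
h(Y) = 8 (h(Y) = 2*4 = 8)
85053/h(f) = 85053/8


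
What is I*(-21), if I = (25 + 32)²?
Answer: -68229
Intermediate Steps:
I = 3249 (I = 57² = 3249)
I*(-21) = 3249*(-21) = -68229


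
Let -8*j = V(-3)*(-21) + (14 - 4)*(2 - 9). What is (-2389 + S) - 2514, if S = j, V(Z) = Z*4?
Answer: -19703/4 ≈ -4925.8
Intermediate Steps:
V(Z) = 4*Z
j = -91/4 (j = -((4*(-3))*(-21) + (14 - 4)*(2 - 9))/8 = -(-12*(-21) + 10*(-7))/8 = -(252 - 70)/8 = -1/8*182 = -91/4 ≈ -22.750)
S = -91/4 ≈ -22.750
(-2389 + S) - 2514 = (-2389 - 91/4) - 2514 = -9647/4 - 2514 = -19703/4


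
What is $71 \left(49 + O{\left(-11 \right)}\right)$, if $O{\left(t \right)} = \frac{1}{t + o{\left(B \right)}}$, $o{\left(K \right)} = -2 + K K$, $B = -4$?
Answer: $\frac{10508}{3} \approx 3502.7$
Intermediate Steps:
$o{\left(K \right)} = -2 + K^{2}$
$O{\left(t \right)} = \frac{1}{14 + t}$ ($O{\left(t \right)} = \frac{1}{t - \left(2 - \left(-4\right)^{2}\right)} = \frac{1}{t + \left(-2 + 16\right)} = \frac{1}{t + 14} = \frac{1}{14 + t}$)
$71 \left(49 + O{\left(-11 \right)}\right) = 71 \left(49 + \frac{1}{14 - 11}\right) = 71 \left(49 + \frac{1}{3}\right) = 71 \cdot \frac{148}{3} = \frac{10508}{3}$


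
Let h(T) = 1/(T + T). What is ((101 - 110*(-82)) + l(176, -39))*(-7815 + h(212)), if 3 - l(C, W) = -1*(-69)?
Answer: -30004276745/424 ≈ -7.0765e+7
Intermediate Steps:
l(C, W) = -66 (l(C, W) = 3 - (-1)*(-69) = 3 - 1*69 = 3 - 69 = -66)
h(T) = 1/(2*T)
((101 - 110*(-82)) + l(176, -39))*(-7815 + h(212)) = ((101 - 110*(-82)) - 66)*(-7815 + (1/2)/212) = ((101 + 9020) - 66)*(-7815 + (1/2)*(1/212)) = (9121 - 66)*(-7815 + 1/424) = 9055*(-3313559/424) = -30004276745/424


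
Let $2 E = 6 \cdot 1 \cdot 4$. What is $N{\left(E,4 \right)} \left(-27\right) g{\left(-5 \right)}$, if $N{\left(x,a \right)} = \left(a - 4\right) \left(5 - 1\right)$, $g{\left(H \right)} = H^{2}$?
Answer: $0$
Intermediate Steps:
$E = 12$ ($E = \frac{6 \cdot 1 \cdot 4}{2} = \frac{6 \cdot 4}{2} = \frac{1}{2} \cdot 24 = 12$)
$N{\left(x,a \right)} = -16 + 4 a$ ($N{\left(x,a \right)} = \left(-4 + a\right) 4 = -16 + 4 a$)
$N{\left(E,4 \right)} \left(-27\right) g{\left(-5 \right)} = \left(-16 + 4 \cdot 4\right) \left(-27\right) \left(-5\right)^{2} = \left(-16 + 16\right) \left(-27\right) 25 = 0 \left(-27\right) 25 = 0 \cdot 25 = 0$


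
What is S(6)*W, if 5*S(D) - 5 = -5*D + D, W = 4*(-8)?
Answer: 608/5 ≈ 121.60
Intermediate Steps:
W = -32
S(D) = 1 - 4*D/5 (S(D) = 1 + (-5*D + D)/5 = 1 + (-4*D)/5 = 1 - 4*D/5)
S(6)*W = (1 - 4/5*6)*(-32) = (1 - 24/5)*(-32) = -19/5*(-32) = 608/5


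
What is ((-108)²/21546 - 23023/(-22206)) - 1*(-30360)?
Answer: 89669824171/2953398 ≈ 30362.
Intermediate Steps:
((-108)²/21546 - 23023/(-22206)) - 1*(-30360) = (11664*(1/21546) - 23023*(-1/22206)) + 30360 = (72/133 + 23023/22206) + 30360 = 4660891/2953398 + 30360 = 89669824171/2953398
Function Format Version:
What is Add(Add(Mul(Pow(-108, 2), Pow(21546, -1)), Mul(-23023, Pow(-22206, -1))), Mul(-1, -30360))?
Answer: Rational(89669824171, 2953398) ≈ 30362.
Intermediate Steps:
Add(Add(Mul(Pow(-108, 2), Pow(21546, -1)), Mul(-23023, Pow(-22206, -1))), Mul(-1, -30360)) = Add(Add(Mul(11664, Rational(1, 21546)), Mul(-23023, Rational(-1, 22206))), 30360) = Add(Add(Rational(72, 133), Rational(23023, 22206)), 30360) = Add(Rational(4660891, 2953398), 30360) = Rational(89669824171, 2953398)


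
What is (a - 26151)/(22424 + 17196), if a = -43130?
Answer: -69281/39620 ≈ -1.7486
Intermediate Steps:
(a - 26151)/(22424 + 17196) = (-43130 - 26151)/(22424 + 17196) = -69281/39620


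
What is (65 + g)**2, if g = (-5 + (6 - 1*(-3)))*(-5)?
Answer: 2025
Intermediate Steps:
g = -20 (g = (-5 + (6 + 3))*(-5) = (-5 + 9)*(-5) = 4*(-5) = -20)
(65 + g)**2 = (65 - 20)**2 = 45**2 = 2025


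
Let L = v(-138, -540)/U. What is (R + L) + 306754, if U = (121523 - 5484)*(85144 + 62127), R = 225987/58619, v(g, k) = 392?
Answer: 3990842477237348485/13009748274743 ≈ 3.0676e+5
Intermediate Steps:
R = 225987/58619 (R = 225987*(1/58619) = 225987/58619 ≈ 3.8552)
U = 17089179569 (U = 116039*147271 = 17089179569)
L = 56/2441311367 (L = 392/17089179569 = 392*(1/17089179569) = 56/2441311367 ≈ 2.2938e-8)
(R + L) + 306754 = (225987/58619 + 56/2441311367) + 306754 = 50154966834263/13009748274743 + 306754 = 3990842477237348485/13009748274743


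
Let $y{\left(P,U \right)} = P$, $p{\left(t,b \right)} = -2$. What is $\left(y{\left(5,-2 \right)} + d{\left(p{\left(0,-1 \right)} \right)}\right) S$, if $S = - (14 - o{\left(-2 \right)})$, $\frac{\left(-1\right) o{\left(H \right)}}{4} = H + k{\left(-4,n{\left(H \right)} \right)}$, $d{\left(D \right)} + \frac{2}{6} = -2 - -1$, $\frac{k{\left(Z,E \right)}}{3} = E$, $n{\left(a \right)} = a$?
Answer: $66$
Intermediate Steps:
$k{\left(Z,E \right)} = 3 E$
$d{\left(D \right)} = - \frac{4}{3}$ ($d{\left(D \right)} = - \frac{1}{3} - 1 = - \frac{4}{3}$)
$o{\left(H \right)} = - 16 H$ ($o{\left(H \right)} = - 4 \left(H + 3 H\right) = - 4 \cdot 4 H = - 16 H$)
$S = 18$ ($S = - (14 - \left(-16\right) \left(-2\right)) = - (14 - 32) = \left(-1\right) \left(-18\right) = 18$)
$\left(y{\left(5,-2 \right)} + d{\left(p{\left(0,-1 \right)} \right)}\right) S = \left(5 - \frac{4}{3}\right) 18 = \frac{11}{3} \cdot 18 = 66$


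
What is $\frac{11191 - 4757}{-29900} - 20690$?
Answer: $- \frac{309318717}{14950} \approx -20690.0$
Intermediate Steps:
$\frac{11191 - 4757}{-29900} - 20690 = \left(11191 - 4757\right) \left(- \frac{1}{29900}\right) - 20690 = 6434 \left(- \frac{1}{29900}\right) - 20690 = - \frac{3217}{14950} - 20690 = - \frac{309318717}{14950}$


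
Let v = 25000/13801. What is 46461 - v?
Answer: 641183261/13801 ≈ 46459.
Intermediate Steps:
v = 25000/13801 (v = 25000*(1/13801) = 25000/13801 ≈ 1.8115)
46461 - v = 46461 - 1*25000/13801 = 46461 - 25000/13801 = 641183261/13801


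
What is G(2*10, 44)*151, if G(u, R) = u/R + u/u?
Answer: 2416/11 ≈ 219.64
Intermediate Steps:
G(u, R) = 1 + u/R (G(u, R) = u/R + 1 = 1 + u/R)
G(2*10, 44)*151 = ((44 + 2*10)/44)*151 = ((44 + 20)/44)*151 = ((1/44)*64)*151 = (16/11)*151 = 2416/11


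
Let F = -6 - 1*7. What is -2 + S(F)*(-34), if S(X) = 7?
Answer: -240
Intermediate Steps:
F = -13 (F = -6 - 7 = -13)
-2 + S(F)*(-34) = -2 + 7*(-34) = -2 - 238 = -240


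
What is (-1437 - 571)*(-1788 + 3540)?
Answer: -3518016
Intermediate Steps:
(-1437 - 571)*(-1788 + 3540) = -2008*1752 = -3518016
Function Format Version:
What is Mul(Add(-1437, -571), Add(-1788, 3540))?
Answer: -3518016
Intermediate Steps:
Mul(Add(-1437, -571), Add(-1788, 3540)) = Mul(-2008, 1752) = -3518016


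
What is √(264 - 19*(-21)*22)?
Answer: √9042 ≈ 95.089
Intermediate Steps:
√(264 - 19*(-21)*22) = √(264 + 399*22) = √(264 + 8778) = √9042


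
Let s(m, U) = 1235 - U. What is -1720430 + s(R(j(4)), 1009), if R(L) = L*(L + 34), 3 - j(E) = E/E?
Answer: -1720204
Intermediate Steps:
j(E) = 2 (j(E) = 3 - E/E = 3 - 1*1 = 3 - 1 = 2)
R(L) = L*(34 + L)
-1720430 + s(R(j(4)), 1009) = -1720430 + (1235 - 1*1009) = -1720430 + (1235 - 1009) = -1720430 + 226 = -1720204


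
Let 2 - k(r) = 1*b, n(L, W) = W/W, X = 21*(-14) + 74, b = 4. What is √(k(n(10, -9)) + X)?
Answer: I*√222 ≈ 14.9*I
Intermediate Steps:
X = -220 (X = -294 + 74 = -220)
n(L, W) = 1
k(r) = -2 (k(r) = 2 - 4 = -2)
√(k(n(10, -9)) + X) = √(-2 - 220) = √(-222) = I*√222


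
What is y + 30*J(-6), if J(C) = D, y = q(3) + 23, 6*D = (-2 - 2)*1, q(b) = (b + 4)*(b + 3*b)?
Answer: 87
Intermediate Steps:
q(b) = 4*b*(4 + b) (q(b) = (4 + b)*(4*b) = 4*b*(4 + b))
D = -⅔ (D = ((-2 - 2)*1)/6 = (-4*1)/6 = (⅙)*(-4) = -⅔ ≈ -0.66667)
y = 107 (y = 4*3*(4 + 3) + 23 = 4*3*7 + 23 = 84 + 23 = 107)
J(C) = -⅔
y + 30*J(-6) = 107 + 30*(-⅔) = 107 - 20 = 87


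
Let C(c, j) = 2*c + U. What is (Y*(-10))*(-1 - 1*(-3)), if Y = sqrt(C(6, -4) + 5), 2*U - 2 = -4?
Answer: -80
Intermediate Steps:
U = -1 (U = 1 + (1/2)*(-4) = 1 - 2 = -1)
C(c, j) = -1 + 2*c (C(c, j) = 2*c - 1 = -1 + 2*c)
Y = 4 (Y = sqrt((-1 + 2*6) + 5) = sqrt((-1 + 12) + 5) = sqrt(11 + 5) = sqrt(16) = 4)
(Y*(-10))*(-1 - 1*(-3)) = (4*(-10))*(-1 - 1*(-3)) = -40*(-1 + 3) = -40*2 = -80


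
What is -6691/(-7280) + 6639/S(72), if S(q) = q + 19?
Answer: 537811/7280 ≈ 73.875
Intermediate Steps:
S(q) = 19 + q
-6691/(-7280) + 6639/S(72) = -6691/(-7280) + 6639/(19 + 72) = -6691*(-1/7280) + 6639/91 = 6691/7280 + 6639*(1/91) = 6691/7280 + 6639/91 = 537811/7280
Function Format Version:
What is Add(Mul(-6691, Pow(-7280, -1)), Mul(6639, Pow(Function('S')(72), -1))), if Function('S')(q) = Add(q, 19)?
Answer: Rational(537811, 7280) ≈ 73.875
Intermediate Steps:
Function('S')(q) = Add(19, q)
Add(Mul(-6691, Pow(-7280, -1)), Mul(6639, Pow(Function('S')(72), -1))) = Add(Mul(-6691, Pow(-7280, -1)), Mul(6639, Pow(Add(19, 72), -1))) = Add(Mul(-6691, Rational(-1, 7280)), Mul(6639, Pow(91, -1))) = Add(Rational(6691, 7280), Mul(6639, Rational(1, 91))) = Add(Rational(6691, 7280), Rational(6639, 91)) = Rational(537811, 7280)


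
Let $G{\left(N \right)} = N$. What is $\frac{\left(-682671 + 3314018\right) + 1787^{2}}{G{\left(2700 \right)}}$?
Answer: $\frac{485393}{225} \approx 2157.3$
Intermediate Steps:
$\frac{\left(-682671 + 3314018\right) + 1787^{2}}{G{\left(2700 \right)}} = \frac{\left(-682671 + 3314018\right) + 1787^{2}}{2700} = \left(2631347 + 3193369\right) \frac{1}{2700} = 5824716 \cdot \frac{1}{2700} = \frac{485393}{225}$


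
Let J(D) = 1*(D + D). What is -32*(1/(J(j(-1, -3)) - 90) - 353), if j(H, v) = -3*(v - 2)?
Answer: 169448/15 ≈ 11297.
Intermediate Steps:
j(H, v) = 6 - 3*v (j(H, v) = -3*(-2 + v) = 6 - 3*v)
J(D) = 2*D (J(D) = 1*(2*D) = 2*D)
-32*(1/(J(j(-1, -3)) - 90) - 353) = -32*(1/(2*(6 - 3*(-3)) - 90) - 353) = -32*(1/(2*(6 + 9) - 90) - 353) = -32*(1/(2*15 - 90) - 353) = -32*(1/(30 - 90) - 353) = -32*(1/(-60) - 353) = -32*(-1/60 - 353) = -32*(-21181/60) = 169448/15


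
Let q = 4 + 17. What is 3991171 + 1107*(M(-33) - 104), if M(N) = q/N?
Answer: 42628724/11 ≈ 3.8753e+6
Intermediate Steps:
q = 21
M(N) = 21/N
3991171 + 1107*(M(-33) - 104) = 3991171 + 1107*(21/(-33) - 104) = 3991171 + 1107*(21*(-1/33) - 104) = 3991171 + 1107*(-7/11 - 104) = 3991171 + 1107*(-1151/11) = 3991171 - 1274157/11 = 42628724/11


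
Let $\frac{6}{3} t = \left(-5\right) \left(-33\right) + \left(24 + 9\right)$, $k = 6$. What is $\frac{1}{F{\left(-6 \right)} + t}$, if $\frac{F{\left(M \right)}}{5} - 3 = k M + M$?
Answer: $- \frac{1}{96} \approx -0.010417$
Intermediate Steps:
$t = 99$ ($t = \frac{\left(-5\right) \left(-33\right) + \left(24 + 9\right)}{2} = \frac{165 + 33}{2} = \frac{1}{2} \cdot 198 = 99$)
$F{\left(M \right)} = 15 + 35 M$ ($F{\left(M \right)} = 15 + 5 \left(6 M + M\right) = 15 + 5 \cdot 7 M = 15 + 35 M$)
$\frac{1}{F{\left(-6 \right)} + t} = \frac{1}{\left(15 + 35 \left(-6\right)\right) + 99} = \frac{1}{\left(15 - 210\right) + 99} = \frac{1}{-195 + 99} = \frac{1}{-96} = - \frac{1}{96}$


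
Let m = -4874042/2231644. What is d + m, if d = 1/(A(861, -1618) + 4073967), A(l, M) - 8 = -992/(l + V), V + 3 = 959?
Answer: -18039830450965669/8259773697366226 ≈ -2.1841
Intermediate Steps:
V = 956 (V = -3 + 959 = 956)
A(l, M) = 8 - 992/(956 + l) (A(l, M) = 8 - 992/(l + 956) = 8 - 992/(956 + l))
d = 1817/7402411583 (d = 1/(8*(832 + 861)/(956 + 861) + 4073967) = 1/(8*1693/1817 + 4073967) = 1/(8*(1/1817)*1693 + 4073967) = 1/(13544/1817 + 4073967) = 1/(7402411583/1817) = 1817/7402411583 ≈ 2.4546e-7)
m = -2437021/1115822 (m = -4874042*1/2231644 = -2437021/1115822 ≈ -2.1841)
d + m = 1817/7402411583 - 2437021/1115822 = -18039830450965669/8259773697366226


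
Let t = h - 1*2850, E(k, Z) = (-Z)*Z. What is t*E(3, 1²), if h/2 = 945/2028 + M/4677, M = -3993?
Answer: 1502193371/526942 ≈ 2850.8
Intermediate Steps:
E(k, Z) = -Z²
h = -408671/526942 (h = 2*(945/2028 - 3993/4677) = 2*(945*(1/2028) - 3993*1/4677) = 2*(315/676 - 1331/1559) = 2*(-408671/1053884) = -408671/526942 ≈ -0.77555)
t = -1502193371/526942 (t = -408671/526942 - 1*2850 = -408671/526942 - 2850 = -1502193371/526942 ≈ -2850.8)
t*E(3, 1²) = -(-1502193371)*(1²)²/526942 = -(-1502193371)*1²/526942 = -(-1502193371)/526942 = -1502193371/526942*(-1) = 1502193371/526942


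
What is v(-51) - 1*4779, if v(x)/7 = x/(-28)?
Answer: -19065/4 ≈ -4766.3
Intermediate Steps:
v(x) = -x/4 (v(x) = 7*(x/(-28)) = 7*(x*(-1/28)) = 7*(-x/28) = -x/4)
v(-51) - 1*4779 = -1/4*(-51) - 1*4779 = 51/4 - 4779 = -19065/4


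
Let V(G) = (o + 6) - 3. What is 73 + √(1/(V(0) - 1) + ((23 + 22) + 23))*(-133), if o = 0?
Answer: 73 - 133*√274/2 ≈ -1027.8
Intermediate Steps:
V(G) = 3 (V(G) = (0 + 6) - 3 = 6 - 3 = 3)
73 + √(1/(V(0) - 1) + ((23 + 22) + 23))*(-133) = 73 + √(1/(3 - 1) + ((23 + 22) + 23))*(-133) = 73 + √(1/2 + (45 + 23))*(-133) = 73 + √(½ + 68)*(-133) = 73 + √(137/2)*(-133) = 73 + (√274/2)*(-133) = 73 - 133*√274/2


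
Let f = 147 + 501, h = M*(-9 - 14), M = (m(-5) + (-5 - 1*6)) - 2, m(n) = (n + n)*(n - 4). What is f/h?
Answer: -648/1771 ≈ -0.36589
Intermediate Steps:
m(n) = 2*n*(-4 + n) (m(n) = (2*n)*(-4 + n) = 2*n*(-4 + n))
M = 77 (M = (2*(-5)*(-4 - 5) + (-5 - 1*6)) - 2 = (2*(-5)*(-9) + (-5 - 6)) - 2 = (90 - 11) - 2 = 79 - 2 = 77)
h = -1771 (h = 77*(-9 - 14) = 77*(-23) = -1771)
f = 648
f/h = 648/(-1771) = 648*(-1/1771) = -648/1771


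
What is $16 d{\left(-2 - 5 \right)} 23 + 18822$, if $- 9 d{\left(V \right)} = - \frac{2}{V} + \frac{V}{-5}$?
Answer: $\frac{5907218}{315} \approx 18753.0$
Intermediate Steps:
$d{\left(V \right)} = \frac{V}{45} + \frac{2}{9 V}$ ($d{\left(V \right)} = - \frac{- \frac{2}{V} + \frac{V}{-5}}{9} = - \frac{- \frac{2}{V} + V \left(- \frac{1}{5}\right)}{9} = - \frac{- \frac{2}{V} - \frac{V}{5}}{9} = \frac{V}{45} + \frac{2}{9 V}$)
$16 d{\left(-2 - 5 \right)} 23 + 18822 = 16 \frac{10 + \left(-2 - 5\right)^{2}}{45 \left(-2 - 5\right)} 23 + 18822 = 16 \frac{10 + \left(-7\right)^{2}}{45 \left(-7\right)} 23 + 18822 = 16 \cdot \frac{1}{45} \left(- \frac{1}{7}\right) \left(10 + 49\right) 23 + 18822 = 16 \cdot \frac{1}{45} \left(- \frac{1}{7}\right) 59 \cdot 23 + 18822 = 16 \left(- \frac{59}{315}\right) 23 + 18822 = \left(- \frac{944}{315}\right) 23 + 18822 = - \frac{21712}{315} + 18822 = \frac{5907218}{315}$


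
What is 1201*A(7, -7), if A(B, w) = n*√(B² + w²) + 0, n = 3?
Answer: 25221*√2 ≈ 35668.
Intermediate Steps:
A(B, w) = 3*√(B² + w²) (A(B, w) = 3*√(B² + w²) + 0 = 3*√(B² + w²))
1201*A(7, -7) = 1201*(3*√(7² + (-7)²)) = 1201*(3*√(49 + 49)) = 1201*(3*√98) = 1201*(3*(7*√2)) = 1201*(21*√2) = 25221*√2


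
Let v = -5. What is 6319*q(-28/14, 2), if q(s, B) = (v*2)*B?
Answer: -126380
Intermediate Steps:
q(s, B) = -10*B (q(s, B) = (-5*2)*B = -10*B)
6319*q(-28/14, 2) = 6319*(-10*2) = 6319*(-20) = -126380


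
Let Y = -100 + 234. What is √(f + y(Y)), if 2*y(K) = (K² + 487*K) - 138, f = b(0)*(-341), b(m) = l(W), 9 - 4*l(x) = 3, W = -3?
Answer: 9*√2026/2 ≈ 202.55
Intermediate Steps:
l(x) = 3/2 (l(x) = 9/4 - ¼*3 = 9/4 - ¾ = 3/2)
b(m) = 3/2
Y = 134
f = -1023/2 (f = (3/2)*(-341) = -1023/2 ≈ -511.50)
y(K) = -69 + K²/2 + 487*K/2 (y(K) = ((K² + 487*K) - 138)/2 = (-138 + K² + 487*K)/2 = -69 + K²/2 + 487*K/2)
√(f + y(Y)) = √(-1023/2 + (-69 + (½)*134² + (487/2)*134)) = √(-1023/2 + (-69 + (½)*17956 + 32629)) = √(-1023/2 + (-69 + 8978 + 32629)) = √(-1023/2 + 41538) = √(82053/2) = 9*√2026/2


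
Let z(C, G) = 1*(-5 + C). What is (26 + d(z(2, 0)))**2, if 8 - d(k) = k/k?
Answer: 1089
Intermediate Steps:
z(C, G) = -5 + C
d(k) = 7 (d(k) = 8 - k/k = 8 - 1*1 = 8 - 1 = 7)
(26 + d(z(2, 0)))**2 = (26 + 7)**2 = 33**2 = 1089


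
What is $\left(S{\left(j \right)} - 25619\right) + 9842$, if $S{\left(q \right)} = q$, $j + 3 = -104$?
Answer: $-15884$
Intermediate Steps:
$j = -107$ ($j = -3 - 104 = -107$)
$\left(S{\left(j \right)} - 25619\right) + 9842 = \left(-107 - 25619\right) + 9842 = -25726 + 9842 = -15884$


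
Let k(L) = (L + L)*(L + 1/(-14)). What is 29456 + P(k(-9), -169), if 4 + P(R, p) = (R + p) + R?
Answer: 207267/7 ≈ 29610.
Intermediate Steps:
k(L) = 2*L*(-1/14 + L) (k(L) = (2*L)*(L - 1/14) = (2*L)*(-1/14 + L) = 2*L*(-1/14 + L))
P(R, p) = -4 + p + 2*R (P(R, p) = -4 + ((R + p) + R) = -4 + (p + 2*R) = -4 + p + 2*R)
29456 + P(k(-9), -169) = 29456 + (-4 - 169 + 2*((⅐)*(-9)*(-1 + 14*(-9)))) = 29456 + (-4 - 169 + 2*((⅐)*(-9)*(-1 - 126))) = 29456 + (-4 - 169 + 2*((⅐)*(-9)*(-127))) = 29456 + (-4 - 169 + 2*(1143/7)) = 29456 + (-4 - 169 + 2286/7) = 29456 + 1075/7 = 207267/7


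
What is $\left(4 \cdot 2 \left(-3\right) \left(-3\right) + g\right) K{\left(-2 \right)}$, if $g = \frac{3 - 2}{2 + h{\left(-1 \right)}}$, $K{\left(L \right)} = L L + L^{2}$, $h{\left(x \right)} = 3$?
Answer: $\frac{2888}{5} \approx 577.6$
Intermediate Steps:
$K{\left(L \right)} = 2 L^{2}$ ($K{\left(L \right)} = L^{2} + L^{2} = 2 L^{2}$)
$g = \frac{1}{5}$ ($g = \frac{3 - 2}{2 + 3} = 1 \cdot \frac{1}{5} = \frac{1}{5} \approx 0.2$)
$\left(4 \cdot 2 \left(-3\right) \left(-3\right) + g\right) K{\left(-2 \right)} = \left(4 \cdot 2 \left(-3\right) \left(-3\right) + \frac{1}{5}\right) 2 \left(-2\right)^{2} = \left(8 \left(-3\right) \left(-3\right) + \frac{1}{5}\right) 2 \cdot 4 = \left(\left(-24\right) \left(-3\right) + \frac{1}{5}\right) 8 = \left(72 + \frac{1}{5}\right) 8 = \frac{361}{5} \cdot 8 = \frac{2888}{5}$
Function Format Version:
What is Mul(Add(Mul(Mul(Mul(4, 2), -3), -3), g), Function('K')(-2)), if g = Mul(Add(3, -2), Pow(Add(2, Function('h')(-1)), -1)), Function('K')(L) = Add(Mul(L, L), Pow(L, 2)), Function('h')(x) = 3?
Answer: Rational(2888, 5) ≈ 577.60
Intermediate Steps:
Function('K')(L) = Mul(2, Pow(L, 2)) (Function('K')(L) = Add(Pow(L, 2), Pow(L, 2)) = Mul(2, Pow(L, 2)))
g = Rational(1, 5) (g = Mul(Add(3, -2), Pow(Add(2, 3), -1)) = Mul(1, Pow(5, -1)) = Mul(1, Rational(1, 5)) = Rational(1, 5) ≈ 0.20000)
Mul(Add(Mul(Mul(Mul(4, 2), -3), -3), g), Function('K')(-2)) = Mul(Add(Mul(Mul(Mul(4, 2), -3), -3), Rational(1, 5)), Mul(2, Pow(-2, 2))) = Mul(Add(Mul(Mul(8, -3), -3), Rational(1, 5)), Mul(2, 4)) = Mul(Add(Mul(-24, -3), Rational(1, 5)), 8) = Mul(Add(72, Rational(1, 5)), 8) = Mul(Rational(361, 5), 8) = Rational(2888, 5)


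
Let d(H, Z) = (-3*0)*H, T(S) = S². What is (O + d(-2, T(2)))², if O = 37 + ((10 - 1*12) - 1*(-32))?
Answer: 4489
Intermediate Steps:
d(H, Z) = 0 (d(H, Z) = 0*H = 0)
O = 67 (O = 37 + ((10 - 12) + 32) = 37 + (-2 + 32) = 37 + 30 = 67)
(O + d(-2, T(2)))² = (67 + 0)² = 67² = 4489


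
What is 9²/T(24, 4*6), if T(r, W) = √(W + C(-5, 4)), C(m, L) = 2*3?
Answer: 27*√30/10 ≈ 14.789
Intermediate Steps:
C(m, L) = 6
T(r, W) = √(6 + W) (T(r, W) = √(W + 6) = √(6 + W))
9²/T(24, 4*6) = 9²/(√(6 + 4*6)) = 81/(√(6 + 24)) = 81/(√30) = 81*(√30/30) = 27*√30/10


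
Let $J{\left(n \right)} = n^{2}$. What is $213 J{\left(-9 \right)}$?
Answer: $17253$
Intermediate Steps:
$213 J{\left(-9 \right)} = 213 \left(-9\right)^{2} = 213 \cdot 81 = 17253$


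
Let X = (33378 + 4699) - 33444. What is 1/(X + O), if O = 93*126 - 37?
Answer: 1/16314 ≈ 6.1297e-5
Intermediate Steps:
O = 11681 (O = 11718 - 37 = 11681)
X = 4633 (X = 38077 - 33444 = 4633)
1/(X + O) = 1/(4633 + 11681) = 1/16314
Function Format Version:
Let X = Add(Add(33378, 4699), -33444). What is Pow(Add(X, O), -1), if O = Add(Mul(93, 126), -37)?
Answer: Rational(1, 16314) ≈ 6.1297e-5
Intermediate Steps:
O = 11681 (O = Add(11718, -37) = 11681)
X = 4633 (X = Add(38077, -33444) = 4633)
Pow(Add(X, O), -1) = Pow(Add(4633, 11681), -1) = Pow(16314, -1) = Rational(1, 16314)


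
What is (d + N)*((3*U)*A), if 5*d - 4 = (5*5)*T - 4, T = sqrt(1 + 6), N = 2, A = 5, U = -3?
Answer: -90 - 225*sqrt(7) ≈ -685.29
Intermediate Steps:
T = sqrt(7) ≈ 2.6458
d = 5*sqrt(7) (d = 4/5 + ((5*5)*sqrt(7) - 4)/5 = 4/5 + (25*sqrt(7) - 4)/5 = 4/5 + (-4 + 25*sqrt(7))/5 = 4/5 + (-4/5 + 5*sqrt(7)) = 5*sqrt(7) ≈ 13.229)
(d + N)*((3*U)*A) = (5*sqrt(7) + 2)*((3*(-3))*5) = (2 + 5*sqrt(7))*(-9*5) = (2 + 5*sqrt(7))*(-45) = -90 - 225*sqrt(7)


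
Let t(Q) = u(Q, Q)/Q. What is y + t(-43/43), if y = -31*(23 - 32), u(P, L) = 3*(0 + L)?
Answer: 282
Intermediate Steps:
u(P, L) = 3*L
y = 279 (y = -31*(-9) = 279)
t(Q) = 3 (t(Q) = (3*Q)/Q = 3)
y + t(-43/43) = 279 + 3 = 282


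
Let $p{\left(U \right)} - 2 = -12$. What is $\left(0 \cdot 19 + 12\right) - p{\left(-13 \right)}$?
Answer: $22$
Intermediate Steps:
$p{\left(U \right)} = -10$ ($p{\left(U \right)} = 2 - 12 = -10$)
$\left(0 \cdot 19 + 12\right) - p{\left(-13 \right)} = \left(0 \cdot 19 + 12\right) - -10 = \left(0 + 12\right) + 10 = 12 + 10 = 22$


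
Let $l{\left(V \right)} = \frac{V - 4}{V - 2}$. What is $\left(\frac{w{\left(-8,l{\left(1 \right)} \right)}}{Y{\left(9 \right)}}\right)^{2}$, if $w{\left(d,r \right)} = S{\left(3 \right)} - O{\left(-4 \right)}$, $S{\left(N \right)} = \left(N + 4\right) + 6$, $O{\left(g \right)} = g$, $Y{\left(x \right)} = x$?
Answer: $\frac{289}{81} \approx 3.5679$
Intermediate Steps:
$l{\left(V \right)} = \frac{-4 + V}{-2 + V}$
$S{\left(N \right)} = 10 + N$ ($S{\left(N \right)} = \left(4 + N\right) + 6 = 10 + N$)
$w{\left(d,r \right)} = 17$ ($w{\left(d,r \right)} = \left(10 + 3\right) - -4 = 13 + 4 = 17$)
$\left(\frac{w{\left(-8,l{\left(1 \right)} \right)}}{Y{\left(9 \right)}}\right)^{2} = \left(\frac{17}{9}\right)^{2} = \frac{289}{81}$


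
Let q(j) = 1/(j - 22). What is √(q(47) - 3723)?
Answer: I*√93074/5 ≈ 61.016*I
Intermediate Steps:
q(j) = 1/(-22 + j)
√(q(47) - 3723) = √(1/(-22 + 47) - 3723) = √(1/25 - 3723) = √(-93074/25) = I*√93074/5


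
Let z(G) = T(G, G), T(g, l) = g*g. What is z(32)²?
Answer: 1048576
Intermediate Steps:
T(g, l) = g²
z(G) = G²
z(32)² = (32²)² = 1024² = 1048576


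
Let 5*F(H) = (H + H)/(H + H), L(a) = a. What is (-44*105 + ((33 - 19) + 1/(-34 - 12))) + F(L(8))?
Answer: -1059339/230 ≈ -4605.8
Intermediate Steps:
F(H) = ⅕ (F(H) = ((H + H)/(H + H))/5 = ((2*H)/((2*H)))/5 = ((2*H)*(1/(2*H)))/5 = (⅕)*1 = ⅕)
(-44*105 + ((33 - 19) + 1/(-34 - 12))) + F(L(8)) = (-44*105 + ((33 - 19) + 1/(-34 - 12))) + ⅕ = (-4620 + (14 + 1/(-46))) + ⅕ = (-4620 + (14 - 1/46)) + ⅕ = (-4620 + 643/46) + ⅕ = -211877/46 + ⅕ = -1059339/230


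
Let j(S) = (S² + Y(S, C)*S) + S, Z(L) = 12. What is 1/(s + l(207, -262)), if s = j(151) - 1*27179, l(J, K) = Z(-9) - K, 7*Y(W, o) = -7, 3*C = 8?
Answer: -1/4104 ≈ -0.00024366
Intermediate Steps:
C = 8/3 (C = (⅓)*8 = 8/3 ≈ 2.6667)
Y(W, o) = -1 (Y(W, o) = (⅐)*(-7) = -1)
j(S) = S² (j(S) = (S² - S) + S = S²)
l(J, K) = 12 - K
s = -4378 (s = 151² - 1*27179 = 22801 - 27179 = -4378)
1/(s + l(207, -262)) = 1/(-4378 + (12 - 1*(-262))) = 1/(-4378 + (12 + 262)) = 1/(-4378 + 274) = 1/(-4104) = -1/4104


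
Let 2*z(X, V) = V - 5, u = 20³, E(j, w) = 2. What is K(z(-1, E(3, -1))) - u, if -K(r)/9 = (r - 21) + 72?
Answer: -16891/2 ≈ -8445.5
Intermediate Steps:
u = 8000
z(X, V) = -5/2 + V/2 (z(X, V) = (V - 5)/2 = (-5 + V)/2 = -5/2 + V/2)
K(r) = -459 - 9*r (K(r) = -9*((r - 21) + 72) = -9*((-21 + r) + 72) = -9*(51 + r) = -459 - 9*r)
K(z(-1, E(3, -1))) - u = (-459 - 9*(-5/2 + (½)*2)) - 1*8000 = (-459 - 9*(-5/2 + 1)) - 8000 = (-459 - 9*(-3/2)) - 8000 = (-459 + 27/2) - 8000 = -891/2 - 8000 = -16891/2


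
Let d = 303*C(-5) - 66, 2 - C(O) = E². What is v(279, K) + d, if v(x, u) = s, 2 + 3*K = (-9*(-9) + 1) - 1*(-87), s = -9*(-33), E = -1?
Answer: 534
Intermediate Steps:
C(O) = 1 (C(O) = 2 - 1*(-1)² = 2 - 1*1 = 2 - 1 = 1)
s = 297
K = 167/3 (K = -⅔ + ((-9*(-9) + 1) - 1*(-87))/3 = -⅔ + ((81 + 1) + 87)/3 = -⅔ + (82 + 87)/3 = -⅔ + (⅓)*169 = -⅔ + 169/3 = 167/3 ≈ 55.667)
v(x, u) = 297
d = 237 (d = 303*1 - 66 = 303 - 66 = 237)
v(279, K) + d = 297 + 237 = 534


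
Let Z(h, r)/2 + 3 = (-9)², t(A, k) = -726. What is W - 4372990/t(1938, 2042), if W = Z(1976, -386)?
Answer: 2243123/363 ≈ 6179.4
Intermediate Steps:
Z(h, r) = 156 (Z(h, r) = -6 + 2*(-9)² = -6 + 2*81 = -6 + 162 = 156)
W = 156
W - 4372990/t(1938, 2042) = 156 - 4372990/(-726) = 156 - 4372990*(-1/726) = 156 + 2186495/363 = 2243123/363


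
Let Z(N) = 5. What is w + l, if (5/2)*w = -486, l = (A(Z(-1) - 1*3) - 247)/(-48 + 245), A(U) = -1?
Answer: -192724/985 ≈ -195.66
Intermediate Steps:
l = -248/197 (l = (-1 - 247)/(-48 + 245) = -248/197 ≈ -1.2589)
w = -972/5 (w = (⅖)*(-486) = -972/5 ≈ -194.40)
w + l = -972/5 - 248/197 = -192724/985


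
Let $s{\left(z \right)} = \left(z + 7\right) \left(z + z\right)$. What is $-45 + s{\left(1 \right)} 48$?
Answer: $723$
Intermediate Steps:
$s{\left(z \right)} = 2 z \left(7 + z\right)$ ($s{\left(z \right)} = \left(7 + z\right) 2 z = 2 z \left(7 + z\right)$)
$-45 + s{\left(1 \right)} 48 = -45 + 2 \cdot 1 \left(7 + 1\right) 48 = -45 + 2 \cdot 1 \cdot 8 \cdot 48 = -45 + 16 \cdot 48 = -45 + 768 = 723$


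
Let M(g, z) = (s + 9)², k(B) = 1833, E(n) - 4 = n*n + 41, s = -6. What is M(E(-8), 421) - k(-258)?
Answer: -1824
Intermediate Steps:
E(n) = 45 + n² (E(n) = 4 + (n*n + 41) = 4 + (n² + 41) = 4 + (41 + n²) = 45 + n²)
M(g, z) = 9 (M(g, z) = (-6 + 9)² = 3² = 9)
M(E(-8), 421) - k(-258) = 9 - 1*1833 = 9 - 1833 = -1824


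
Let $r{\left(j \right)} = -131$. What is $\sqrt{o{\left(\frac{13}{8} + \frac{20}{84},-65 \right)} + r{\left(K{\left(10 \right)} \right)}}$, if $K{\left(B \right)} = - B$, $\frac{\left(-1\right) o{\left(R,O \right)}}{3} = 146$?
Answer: $i \sqrt{569} \approx 23.854 i$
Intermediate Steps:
$o{\left(R,O \right)} = -438$ ($o{\left(R,O \right)} = \left(-3\right) 146 = -438$)
$\sqrt{o{\left(\frac{13}{8} + \frac{20}{84},-65 \right)} + r{\left(K{\left(10 \right)} \right)}} = \sqrt{-438 - 131} = \sqrt{-569} = i \sqrt{569}$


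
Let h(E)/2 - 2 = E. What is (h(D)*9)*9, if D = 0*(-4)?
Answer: 324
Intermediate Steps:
D = 0
h(E) = 4 + 2*E
(h(D)*9)*9 = ((4 + 2*0)*9)*9 = ((4 + 0)*9)*9 = (4*9)*9 = 36*9 = 324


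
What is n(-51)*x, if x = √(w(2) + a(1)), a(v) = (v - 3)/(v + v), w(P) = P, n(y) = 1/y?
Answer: -1/51 ≈ -0.019608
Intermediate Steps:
a(v) = (-3 + v)/(2*v) (a(v) = (-3 + v)/((2*v)) = (-3 + v)*(1/(2*v)) = (-3 + v)/(2*v))
x = 1 (x = √(2 + (½)*(-3 + 1)/1) = √(2 + (½)*1*(-2)) = √(2 - 1) = √1 = 1)
n(-51)*x = 1/(-51) = -1/51*1 = -1/51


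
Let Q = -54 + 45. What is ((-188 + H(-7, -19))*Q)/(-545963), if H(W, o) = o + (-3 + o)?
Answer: -2061/545963 ≈ -0.0037750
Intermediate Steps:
H(W, o) = -3 + 2*o
Q = -9
((-188 + H(-7, -19))*Q)/(-545963) = ((-188 + (-3 + 2*(-19)))*(-9))/(-545963) = ((-188 + (-3 - 38))*(-9))*(-1/545963) = ((-188 - 41)*(-9))*(-1/545963) = -229*(-9)*(-1/545963) = 2061*(-1/545963) = -2061/545963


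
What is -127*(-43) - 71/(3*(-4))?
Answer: 65603/12 ≈ 5466.9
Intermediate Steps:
-127*(-43) - 71/(3*(-4)) = 5461 - 71/(-12) = 5461 - 71*(-1/12) = 5461 + 71/12 = 65603/12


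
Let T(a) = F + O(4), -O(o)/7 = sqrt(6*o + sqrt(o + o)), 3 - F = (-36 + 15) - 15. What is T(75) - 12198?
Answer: -12159 - 7*sqrt(24 + 2*sqrt(2)) ≈ -12195.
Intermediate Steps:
F = 39 (F = 3 - ((-36 + 15) - 15) = 3 - (-21 - 15) = 3 - 1*(-36) = 3 + 36 = 39)
O(o) = -7*sqrt(6*o + sqrt(2)*sqrt(o)) (O(o) = -7*sqrt(6*o + sqrt(o + o)) = -7*sqrt(6*o + sqrt(2*o)) = -7*sqrt(6*o + sqrt(2)*sqrt(o)))
T(a) = 39 - 7*sqrt(24 + 2*sqrt(2)) (T(a) = 39 - 7*sqrt(6*4 + sqrt(2)*sqrt(4)) = 39 - 7*sqrt(24 + sqrt(2)*2) = 39 - 7*sqrt(24 + 2*sqrt(2)))
T(75) - 12198 = (39 - 7*sqrt(24 + 2*sqrt(2))) - 12198 = -12159 - 7*sqrt(24 + 2*sqrt(2))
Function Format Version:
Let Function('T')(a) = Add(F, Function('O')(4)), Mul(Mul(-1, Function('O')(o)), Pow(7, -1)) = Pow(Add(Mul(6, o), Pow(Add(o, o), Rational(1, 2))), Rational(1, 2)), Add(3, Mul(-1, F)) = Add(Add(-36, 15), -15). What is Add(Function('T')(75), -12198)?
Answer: Add(-12159, Mul(-7, Pow(Add(24, Mul(2, Pow(2, Rational(1, 2)))), Rational(1, 2)))) ≈ -12195.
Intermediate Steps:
F = 39 (F = Add(3, Mul(-1, Add(Add(-36, 15), -15))) = Add(3, Mul(-1, Add(-21, -15))) = Add(3, Mul(-1, -36)) = Add(3, 36) = 39)
Function('O')(o) = Mul(-7, Pow(Add(Mul(6, o), Mul(Pow(2, Rational(1, 2)), Pow(o, Rational(1, 2)))), Rational(1, 2))) (Function('O')(o) = Mul(-7, Pow(Add(Mul(6, o), Pow(Add(o, o), Rational(1, 2))), Rational(1, 2))) = Mul(-7, Pow(Add(Mul(6, o), Pow(Mul(2, o), Rational(1, 2))), Rational(1, 2))) = Mul(-7, Pow(Add(Mul(6, o), Mul(Pow(2, Rational(1, 2)), Pow(o, Rational(1, 2)))), Rational(1, 2))))
Function('T')(a) = Add(39, Mul(-7, Pow(Add(24, Mul(2, Pow(2, Rational(1, 2)))), Rational(1, 2)))) (Function('T')(a) = Add(39, Mul(-7, Pow(Add(Mul(6, 4), Mul(Pow(2, Rational(1, 2)), Pow(4, Rational(1, 2)))), Rational(1, 2)))) = Add(39, Mul(-7, Pow(Add(24, Mul(Pow(2, Rational(1, 2)), 2)), Rational(1, 2)))) = Add(39, Mul(-7, Pow(Add(24, Mul(2, Pow(2, Rational(1, 2)))), Rational(1, 2)))))
Add(Function('T')(75), -12198) = Add(Add(39, Mul(-7, Pow(Add(24, Mul(2, Pow(2, Rational(1, 2)))), Rational(1, 2)))), -12198) = Add(-12159, Mul(-7, Pow(Add(24, Mul(2, Pow(2, Rational(1, 2)))), Rational(1, 2))))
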